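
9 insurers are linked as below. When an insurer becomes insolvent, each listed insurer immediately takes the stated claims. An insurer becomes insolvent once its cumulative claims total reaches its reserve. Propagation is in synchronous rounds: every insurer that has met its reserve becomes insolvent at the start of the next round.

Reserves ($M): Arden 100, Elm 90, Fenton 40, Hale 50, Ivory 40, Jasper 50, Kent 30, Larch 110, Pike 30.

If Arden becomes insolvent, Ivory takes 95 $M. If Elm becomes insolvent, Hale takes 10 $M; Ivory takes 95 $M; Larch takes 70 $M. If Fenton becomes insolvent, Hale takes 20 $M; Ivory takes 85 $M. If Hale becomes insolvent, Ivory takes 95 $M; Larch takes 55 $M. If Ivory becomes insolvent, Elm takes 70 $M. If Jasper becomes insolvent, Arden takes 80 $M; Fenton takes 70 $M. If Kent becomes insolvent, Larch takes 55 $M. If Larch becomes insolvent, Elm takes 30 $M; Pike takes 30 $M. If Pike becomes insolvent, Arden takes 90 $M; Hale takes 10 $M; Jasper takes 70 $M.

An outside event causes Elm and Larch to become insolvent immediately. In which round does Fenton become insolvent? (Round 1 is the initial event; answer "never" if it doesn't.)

4

Round 1 — Elm, Larch become insolvent (initial).
  Hale: +10 → 10 < 50
  Ivory: +95 → 95 ≥ 40
  Pike: +30 → 30 ≥ 30
Round 2 — Ivory, Pike become insolvent.
  Arden: +90 → 90 < 100
  Hale: +10 → 20 < 50
  Jasper: +70 → 70 ≥ 50
Round 3 — Jasper becomes insolvent.
  Arden: +80 → 170 ≥ 100
  Fenton: +70 → 70 ≥ 40
Round 4 — Arden, Fenton become insolvent.
  Hale: +20 → 40 < 50
No further insolvencies.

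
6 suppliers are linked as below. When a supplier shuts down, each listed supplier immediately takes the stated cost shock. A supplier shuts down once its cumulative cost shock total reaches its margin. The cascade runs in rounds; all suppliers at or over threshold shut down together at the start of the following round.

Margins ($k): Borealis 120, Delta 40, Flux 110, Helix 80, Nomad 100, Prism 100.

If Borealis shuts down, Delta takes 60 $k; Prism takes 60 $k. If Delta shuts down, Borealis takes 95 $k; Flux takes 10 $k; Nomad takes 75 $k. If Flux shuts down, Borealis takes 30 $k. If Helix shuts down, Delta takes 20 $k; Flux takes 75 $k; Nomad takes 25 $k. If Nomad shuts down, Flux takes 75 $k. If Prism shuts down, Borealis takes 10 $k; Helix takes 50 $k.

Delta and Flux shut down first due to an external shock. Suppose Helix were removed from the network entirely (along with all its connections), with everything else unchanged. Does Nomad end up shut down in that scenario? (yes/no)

no

With Helix removed:
Round 1 — Delta, Flux shut down (initial).
  Borealis: +95+30 → 125 ≥ 120
  Nomad: +75 → 75 < 100
Round 2 — Borealis shuts down.
  Prism: +60 → 60 < 100
No further shutdowns.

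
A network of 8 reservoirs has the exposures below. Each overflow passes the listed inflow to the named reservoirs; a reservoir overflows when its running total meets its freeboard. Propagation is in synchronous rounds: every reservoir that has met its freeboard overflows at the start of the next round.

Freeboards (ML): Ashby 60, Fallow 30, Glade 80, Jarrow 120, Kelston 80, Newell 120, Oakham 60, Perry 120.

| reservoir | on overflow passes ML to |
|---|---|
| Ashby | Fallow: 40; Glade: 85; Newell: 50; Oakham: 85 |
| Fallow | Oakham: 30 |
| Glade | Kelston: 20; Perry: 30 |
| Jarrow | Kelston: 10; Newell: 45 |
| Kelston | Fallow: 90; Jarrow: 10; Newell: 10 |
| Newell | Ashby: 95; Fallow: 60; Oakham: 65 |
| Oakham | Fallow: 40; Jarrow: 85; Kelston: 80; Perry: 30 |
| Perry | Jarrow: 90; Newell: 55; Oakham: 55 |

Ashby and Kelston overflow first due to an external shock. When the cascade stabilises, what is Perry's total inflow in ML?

Round 1 — Ashby, Kelston overflow (initial).
  Fallow: +40+90 → 130 ≥ 30
  Glade: +85 → 85 ≥ 80
  Jarrow: +10 → 10 < 120
  Newell: +50+10 → 60 < 120
  Oakham: +85 → 85 ≥ 60
Round 2 — Fallow, Glade, Oakham overflow.
  Jarrow: +85 → 95 < 120
  Perry: +30+30 → 60 < 120
No further overflows.

60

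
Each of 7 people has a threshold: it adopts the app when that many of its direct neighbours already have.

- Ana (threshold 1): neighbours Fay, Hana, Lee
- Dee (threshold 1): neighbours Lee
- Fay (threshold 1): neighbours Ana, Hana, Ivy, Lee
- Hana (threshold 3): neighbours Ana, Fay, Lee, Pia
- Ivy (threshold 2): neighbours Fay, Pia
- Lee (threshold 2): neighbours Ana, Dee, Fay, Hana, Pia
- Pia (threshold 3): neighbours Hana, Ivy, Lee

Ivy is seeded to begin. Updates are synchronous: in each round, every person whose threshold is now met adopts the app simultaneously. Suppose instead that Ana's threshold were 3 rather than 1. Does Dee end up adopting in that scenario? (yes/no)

With Ana's threshold at 3:
Round 1 — Ivy adopts the app (initial).
Round 2 — checking thresholds:
  Fay: 1 of 4 neighbours ≥ 1, adopts the app.
  Pia: 1 of 3 neighbours < 3, holds.
Round 3 — no new adoptions; cascade stops.

no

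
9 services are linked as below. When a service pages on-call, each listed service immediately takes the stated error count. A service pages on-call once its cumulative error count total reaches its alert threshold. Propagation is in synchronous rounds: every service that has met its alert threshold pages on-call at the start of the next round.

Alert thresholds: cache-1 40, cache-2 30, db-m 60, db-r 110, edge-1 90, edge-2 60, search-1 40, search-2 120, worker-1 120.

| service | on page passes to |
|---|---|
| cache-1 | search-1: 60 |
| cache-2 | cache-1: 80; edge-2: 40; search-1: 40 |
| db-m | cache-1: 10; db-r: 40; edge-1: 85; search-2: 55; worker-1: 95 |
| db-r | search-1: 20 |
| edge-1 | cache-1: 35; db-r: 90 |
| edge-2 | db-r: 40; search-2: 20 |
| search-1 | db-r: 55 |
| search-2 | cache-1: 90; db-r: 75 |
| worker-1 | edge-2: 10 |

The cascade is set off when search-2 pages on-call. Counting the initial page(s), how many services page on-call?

Round 1 — search-2 pages on-call (initial).
  cache-1: +90 → 90 ≥ 40
  db-r: +75 → 75 < 110
Round 2 — cache-1 pages on-call.
  search-1: +60 → 60 ≥ 40
Round 3 — search-1 pages on-call.
  db-r: +55 → 130 ≥ 110
Round 4 — db-r pages on-call.
No further pages.

4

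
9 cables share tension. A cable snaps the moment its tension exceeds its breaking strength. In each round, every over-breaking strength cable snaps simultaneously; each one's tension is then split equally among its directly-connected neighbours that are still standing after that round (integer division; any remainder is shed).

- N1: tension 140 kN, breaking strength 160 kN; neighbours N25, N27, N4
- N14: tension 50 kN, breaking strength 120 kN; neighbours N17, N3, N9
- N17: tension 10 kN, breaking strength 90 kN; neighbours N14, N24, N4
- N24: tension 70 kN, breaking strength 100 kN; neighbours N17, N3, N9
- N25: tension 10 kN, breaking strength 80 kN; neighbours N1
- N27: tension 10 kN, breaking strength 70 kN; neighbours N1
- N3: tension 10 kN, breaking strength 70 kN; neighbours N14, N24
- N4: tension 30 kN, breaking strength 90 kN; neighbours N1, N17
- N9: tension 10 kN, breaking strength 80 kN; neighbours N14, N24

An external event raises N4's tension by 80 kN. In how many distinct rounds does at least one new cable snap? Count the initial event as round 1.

Round 1 — N4 at 110 > 90. N4 snaps.
  N4 sheds 110 kN to N1, N17: 55 each.
    N1: 140+55 = 195 > 160
    N17: 10+55 = 65 ≤ 90
Round 2 — N1 snaps.
  N1 sheds 195 kN to N25, N27: 97 each (1 lost).
    N25: 10+97 = 107 > 80
    N27: 10+97 = 107 > 70
Round 3 — N25, N27 snap.
  N25 sheds 107 kN: no online neighbours, lost.
  N27 sheds 107 kN: no online neighbours, lost.
No further breaks.

3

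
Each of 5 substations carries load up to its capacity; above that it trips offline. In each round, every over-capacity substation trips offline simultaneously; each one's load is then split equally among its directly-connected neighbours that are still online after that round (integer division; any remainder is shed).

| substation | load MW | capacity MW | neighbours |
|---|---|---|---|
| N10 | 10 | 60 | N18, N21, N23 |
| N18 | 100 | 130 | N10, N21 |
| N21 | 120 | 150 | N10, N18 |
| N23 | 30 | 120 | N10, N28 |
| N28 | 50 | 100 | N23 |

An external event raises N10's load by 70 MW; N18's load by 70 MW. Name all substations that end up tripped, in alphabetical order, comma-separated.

Round 1 — N10 at 80 > 60; N18 at 170 > 130. N10, N18 trip offline.
  N10 sheds 80 MW to N21, N23: 40 each.
    N21: 120+40 = 160 > 150
    N23: 30+40 = 70 ≤ 120
  N18 sheds 170 MW to N21: 170 each.
    N21: 160+170 = 330 > 150
Round 2 — N21 trips offline.
  N21 sheds 330 MW: no online neighbours, lost.
No further trips.

N10, N18, N21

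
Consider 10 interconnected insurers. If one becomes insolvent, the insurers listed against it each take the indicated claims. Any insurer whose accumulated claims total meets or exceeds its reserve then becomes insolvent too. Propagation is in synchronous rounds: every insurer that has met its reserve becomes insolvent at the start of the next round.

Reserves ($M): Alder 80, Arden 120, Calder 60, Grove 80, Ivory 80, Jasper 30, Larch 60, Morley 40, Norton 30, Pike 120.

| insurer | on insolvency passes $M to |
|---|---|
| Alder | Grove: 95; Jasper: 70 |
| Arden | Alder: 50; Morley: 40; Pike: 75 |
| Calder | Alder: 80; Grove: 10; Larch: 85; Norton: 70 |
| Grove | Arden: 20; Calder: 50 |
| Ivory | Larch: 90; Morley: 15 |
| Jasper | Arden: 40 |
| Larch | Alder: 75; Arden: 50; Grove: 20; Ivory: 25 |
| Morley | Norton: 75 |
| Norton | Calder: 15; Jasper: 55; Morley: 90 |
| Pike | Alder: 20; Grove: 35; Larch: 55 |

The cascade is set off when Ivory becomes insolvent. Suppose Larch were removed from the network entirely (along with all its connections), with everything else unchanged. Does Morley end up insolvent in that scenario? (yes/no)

With Larch removed:
Round 1 — Ivory becomes insolvent (initial).
  Morley: +15 → 15 < 40
No further insolvencies.

no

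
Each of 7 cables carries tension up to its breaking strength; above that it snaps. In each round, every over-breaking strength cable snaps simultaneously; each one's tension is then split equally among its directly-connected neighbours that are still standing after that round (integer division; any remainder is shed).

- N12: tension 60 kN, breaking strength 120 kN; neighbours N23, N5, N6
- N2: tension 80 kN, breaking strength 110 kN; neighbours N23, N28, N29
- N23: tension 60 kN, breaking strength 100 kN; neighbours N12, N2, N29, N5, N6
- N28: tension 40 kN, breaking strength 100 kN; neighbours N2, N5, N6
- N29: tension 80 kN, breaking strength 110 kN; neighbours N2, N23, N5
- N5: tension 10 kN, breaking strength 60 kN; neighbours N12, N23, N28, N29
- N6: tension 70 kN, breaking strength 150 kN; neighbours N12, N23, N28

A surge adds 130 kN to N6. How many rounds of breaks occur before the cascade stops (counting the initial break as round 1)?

3

Round 1 — N6 at 200 > 150. N6 snaps.
  N6 sheds 200 kN to N12, N23, N28: 66 each (2 lost).
    N12: 60+66 = 126 > 120
    N23: 60+66 = 126 > 100
    N28: 40+66 = 106 > 100
Round 2 — N12, N23, N28 snap.
  N12 sheds 126 kN to N5: 126 each.
    N5: 10+126 = 136 > 60
  N23 sheds 126 kN to N2, N29, N5: 42 each.
    N2: 80+42 = 122 > 110
    N29: 80+42 = 122 > 110
    N5: 136+42 = 178 > 60
  N28 sheds 106 kN to N2, N5: 53 each.
    N2: 122+53 = 175 > 110
    N5: 178+53 = 231 > 60
Round 3 — N2, N29, N5 snap.
  N2 sheds 175 kN: no online neighbours, lost.
  N29 sheds 122 kN: no online neighbours, lost.
  N5 sheds 231 kN: no online neighbours, lost.
No further breaks.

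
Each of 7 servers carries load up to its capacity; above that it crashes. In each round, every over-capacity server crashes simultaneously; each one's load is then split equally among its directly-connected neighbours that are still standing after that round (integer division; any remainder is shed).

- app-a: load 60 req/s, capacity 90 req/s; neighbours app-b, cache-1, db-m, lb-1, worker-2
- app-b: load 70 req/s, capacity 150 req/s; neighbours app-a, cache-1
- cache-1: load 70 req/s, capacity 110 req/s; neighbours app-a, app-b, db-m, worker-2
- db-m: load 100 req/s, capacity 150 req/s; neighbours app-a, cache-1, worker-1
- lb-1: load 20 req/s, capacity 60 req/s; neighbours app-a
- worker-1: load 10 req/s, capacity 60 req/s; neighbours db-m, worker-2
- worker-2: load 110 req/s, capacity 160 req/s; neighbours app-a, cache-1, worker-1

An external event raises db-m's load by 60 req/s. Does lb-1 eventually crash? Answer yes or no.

Round 1 — db-m at 160 > 150. db-m crashes.
  db-m sheds 160 req/s to app-a, cache-1, worker-1: 53 each (1 lost).
    app-a: 60+53 = 113 > 90
    cache-1: 70+53 = 123 > 110
    worker-1: 10+53 = 63 > 60
Round 2 — app-a, cache-1, worker-1 crash.
  app-a sheds 113 req/s to app-b, lb-1, worker-2: 37 each (2 lost).
    app-b: 70+37 = 107 ≤ 150
    lb-1: 20+37 = 57 ≤ 60
    worker-2: 110+37 = 147 ≤ 160
  cache-1 sheds 123 req/s to app-b, worker-2: 61 each (1 lost).
    app-b: 107+61 = 168 > 150
    worker-2: 147+61 = 208 > 160
  worker-1 sheds 63 req/s to worker-2: 63 each.
    worker-2: 208+63 = 271 > 160
Round 3 — app-b, worker-2 crash.
  app-b sheds 168 req/s: no online neighbours, lost.
  worker-2 sheds 271 req/s: no online neighbours, lost.
No further crashes.

no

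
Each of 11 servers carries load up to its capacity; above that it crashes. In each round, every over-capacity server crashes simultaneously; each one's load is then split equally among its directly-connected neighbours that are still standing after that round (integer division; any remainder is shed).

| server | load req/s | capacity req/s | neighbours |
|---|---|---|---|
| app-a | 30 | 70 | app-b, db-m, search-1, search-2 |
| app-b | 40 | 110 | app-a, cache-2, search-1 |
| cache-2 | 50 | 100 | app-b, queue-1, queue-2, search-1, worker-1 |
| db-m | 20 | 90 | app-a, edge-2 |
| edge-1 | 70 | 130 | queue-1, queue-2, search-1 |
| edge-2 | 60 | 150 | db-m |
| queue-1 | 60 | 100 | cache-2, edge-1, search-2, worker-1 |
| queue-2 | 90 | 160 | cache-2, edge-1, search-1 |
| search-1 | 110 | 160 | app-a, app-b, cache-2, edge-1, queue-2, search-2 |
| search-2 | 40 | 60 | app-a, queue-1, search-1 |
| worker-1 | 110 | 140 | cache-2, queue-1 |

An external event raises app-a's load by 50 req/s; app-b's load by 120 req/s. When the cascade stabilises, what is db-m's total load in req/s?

Round 1 — app-a at 80 > 70; app-b at 160 > 110. app-a, app-b crash.
  app-a sheds 80 req/s to db-m, search-1, search-2: 26 each (2 lost).
    db-m: 20+26 = 46 ≤ 90
    search-1: 110+26 = 136 ≤ 160
    search-2: 40+26 = 66 > 60
  app-b sheds 160 req/s to cache-2, search-1: 80 each.
    cache-2: 50+80 = 130 > 100
    search-1: 136+80 = 216 > 160
Round 2 — cache-2, search-1, search-2 crash.
  cache-2 sheds 130 req/s to queue-1, queue-2, worker-1: 43 each (1 lost).
    queue-1: 60+43 = 103 > 100
    queue-2: 90+43 = 133 ≤ 160
    worker-1: 110+43 = 153 > 140
  search-1 sheds 216 req/s to edge-1, queue-2: 108 each.
    edge-1: 70+108 = 178 > 130
    queue-2: 133+108 = 241 > 160
  search-2 sheds 66 req/s to queue-1: 66 each.
    queue-1: 103+66 = 169 > 100
Round 3 — edge-1, queue-1, queue-2, worker-1 crash.
  edge-1 sheds 178 req/s: no online neighbours, lost.
  queue-1 sheds 169 req/s: no online neighbours, lost.
  queue-2 sheds 241 req/s: no online neighbours, lost.
  worker-1 sheds 153 req/s: no online neighbours, lost.
No further crashes.

46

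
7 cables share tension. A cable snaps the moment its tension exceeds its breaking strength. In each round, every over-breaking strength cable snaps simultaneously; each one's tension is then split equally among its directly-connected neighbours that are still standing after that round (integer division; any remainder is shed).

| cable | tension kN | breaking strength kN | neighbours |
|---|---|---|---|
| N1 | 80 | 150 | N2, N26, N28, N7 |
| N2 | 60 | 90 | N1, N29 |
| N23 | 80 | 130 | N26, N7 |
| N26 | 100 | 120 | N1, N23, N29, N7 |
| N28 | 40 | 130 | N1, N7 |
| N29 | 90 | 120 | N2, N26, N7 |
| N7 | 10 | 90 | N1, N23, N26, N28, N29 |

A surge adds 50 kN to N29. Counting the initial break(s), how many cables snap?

Round 1 — N29 at 140 > 120. N29 snaps.
  N29 sheds 140 kN to N2, N26, N7: 46 each (2 lost).
    N2: 60+46 = 106 > 90
    N26: 100+46 = 146 > 120
    N7: 10+46 = 56 ≤ 90
Round 2 — N2, N26 snap.
  N2 sheds 106 kN to N1: 106 each.
    N1: 80+106 = 186 > 150
  N26 sheds 146 kN to N1, N23, N7: 48 each (2 lost).
    N1: 186+48 = 234 > 150
    N23: 80+48 = 128 ≤ 130
    N7: 56+48 = 104 > 90
Round 3 — N1, N7 snap.
  N1 sheds 234 kN to N28: 234 each.
    N28: 40+234 = 274 > 130
  N7 sheds 104 kN to N23, N28: 52 each.
    N23: 128+52 = 180 > 130
    N28: 274+52 = 326 > 130
Round 4 — N23, N28 snap.
  N23 sheds 180 kN: no online neighbours, lost.
  N28 sheds 326 kN: no online neighbours, lost.
No further breaks.

7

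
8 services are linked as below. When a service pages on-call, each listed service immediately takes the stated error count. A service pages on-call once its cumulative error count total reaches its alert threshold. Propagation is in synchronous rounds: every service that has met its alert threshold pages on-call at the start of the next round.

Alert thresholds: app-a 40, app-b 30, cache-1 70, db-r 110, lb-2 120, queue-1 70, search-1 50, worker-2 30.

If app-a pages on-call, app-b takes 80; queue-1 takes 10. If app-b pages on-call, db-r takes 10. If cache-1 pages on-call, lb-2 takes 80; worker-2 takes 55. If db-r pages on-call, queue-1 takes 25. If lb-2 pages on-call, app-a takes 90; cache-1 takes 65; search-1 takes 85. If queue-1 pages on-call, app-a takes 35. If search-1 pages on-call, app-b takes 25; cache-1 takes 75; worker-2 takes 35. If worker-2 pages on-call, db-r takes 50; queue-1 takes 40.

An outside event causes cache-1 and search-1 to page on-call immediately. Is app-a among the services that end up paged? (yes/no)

Round 1 — cache-1, search-1 page on-call (initial).
  app-b: +25 → 25 < 30
  lb-2: +80 → 80 < 120
  worker-2: +55+35 → 90 ≥ 30
Round 2 — worker-2 pages on-call.
  db-r: +50 → 50 < 110
  queue-1: +40 → 40 < 70
No further pages.

no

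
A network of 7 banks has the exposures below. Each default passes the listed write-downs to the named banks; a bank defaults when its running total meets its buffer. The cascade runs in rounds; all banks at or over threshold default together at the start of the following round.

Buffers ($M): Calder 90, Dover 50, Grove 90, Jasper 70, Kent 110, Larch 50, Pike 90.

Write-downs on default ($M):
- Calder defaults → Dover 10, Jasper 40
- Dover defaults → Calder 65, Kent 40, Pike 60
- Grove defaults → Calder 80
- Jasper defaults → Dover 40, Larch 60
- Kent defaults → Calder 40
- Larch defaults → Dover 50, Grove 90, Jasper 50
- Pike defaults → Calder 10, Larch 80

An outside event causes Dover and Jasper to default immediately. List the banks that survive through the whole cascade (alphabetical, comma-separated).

Kent, Pike

Round 1 — Dover, Jasper default (initial).
  Calder: +65 → 65 < 90
  Kent: +40 → 40 < 110
  Larch: +60 → 60 ≥ 50
  Pike: +60 → 60 < 90
Round 2 — Larch defaults.
  Grove: +90 → 90 ≥ 90
Round 3 — Grove defaults.
  Calder: +80 → 145 ≥ 90
Round 4 — Calder defaults.
No further defaults.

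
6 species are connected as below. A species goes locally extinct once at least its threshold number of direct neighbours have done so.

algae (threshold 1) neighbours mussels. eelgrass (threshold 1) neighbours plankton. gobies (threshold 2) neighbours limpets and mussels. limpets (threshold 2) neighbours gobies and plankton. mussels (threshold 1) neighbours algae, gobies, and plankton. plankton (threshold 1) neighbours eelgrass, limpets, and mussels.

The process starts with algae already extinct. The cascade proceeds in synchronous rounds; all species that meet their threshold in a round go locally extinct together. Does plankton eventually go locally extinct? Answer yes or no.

Round 1 — algae goes locally extinct (initial).
Round 2 — checking thresholds:
  mussels: 1 of 3 neighbours ≥ 1, goes locally extinct.
Round 3 — checking thresholds:
  gobies: 1 of 2 neighbours < 2, holds.
  plankton: 1 of 3 neighbours ≥ 1, goes locally extinct.
Round 4 — checking thresholds:
  eelgrass: 1 of 1 neighbours ≥ 1, goes locally extinct.
  gobies: 1 of 2 neighbours < 2, holds.
  limpets: 1 of 2 neighbours < 2, holds.
Round 5 — no new extinctions; cascade stops.

yes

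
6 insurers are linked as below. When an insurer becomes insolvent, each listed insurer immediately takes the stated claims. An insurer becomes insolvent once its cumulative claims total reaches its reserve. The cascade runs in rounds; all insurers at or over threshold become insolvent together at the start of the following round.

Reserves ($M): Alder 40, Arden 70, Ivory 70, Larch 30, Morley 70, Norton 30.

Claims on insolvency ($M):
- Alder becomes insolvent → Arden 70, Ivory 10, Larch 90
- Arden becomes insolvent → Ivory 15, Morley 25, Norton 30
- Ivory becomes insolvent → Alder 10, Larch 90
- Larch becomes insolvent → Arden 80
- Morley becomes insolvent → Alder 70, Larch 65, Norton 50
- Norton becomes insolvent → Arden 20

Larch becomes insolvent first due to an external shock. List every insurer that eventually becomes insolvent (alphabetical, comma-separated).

Arden, Larch, Norton

Round 1 — Larch becomes insolvent (initial).
  Arden: +80 → 80 ≥ 70
Round 2 — Arden becomes insolvent.
  Ivory: +15 → 15 < 70
  Morley: +25 → 25 < 70
  Norton: +30 → 30 ≥ 30
Round 3 — Norton becomes insolvent.
No further insolvencies.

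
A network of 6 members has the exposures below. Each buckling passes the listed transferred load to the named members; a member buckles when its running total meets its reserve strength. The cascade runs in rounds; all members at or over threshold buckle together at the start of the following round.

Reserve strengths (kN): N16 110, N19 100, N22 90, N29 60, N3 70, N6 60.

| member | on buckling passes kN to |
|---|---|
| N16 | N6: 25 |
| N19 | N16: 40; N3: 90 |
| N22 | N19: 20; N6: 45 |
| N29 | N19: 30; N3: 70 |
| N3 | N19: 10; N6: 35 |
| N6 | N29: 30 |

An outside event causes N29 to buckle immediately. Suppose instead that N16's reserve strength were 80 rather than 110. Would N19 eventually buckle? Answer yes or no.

no

With N16's reserve strength at 80:
Round 1 — N29 buckles (initial).
  N19: +30 → 30 < 100
  N3: +70 → 70 ≥ 70
Round 2 — N3 buckles.
  N19: +10 → 40 < 100
  N6: +35 → 35 < 60
No further bucklings.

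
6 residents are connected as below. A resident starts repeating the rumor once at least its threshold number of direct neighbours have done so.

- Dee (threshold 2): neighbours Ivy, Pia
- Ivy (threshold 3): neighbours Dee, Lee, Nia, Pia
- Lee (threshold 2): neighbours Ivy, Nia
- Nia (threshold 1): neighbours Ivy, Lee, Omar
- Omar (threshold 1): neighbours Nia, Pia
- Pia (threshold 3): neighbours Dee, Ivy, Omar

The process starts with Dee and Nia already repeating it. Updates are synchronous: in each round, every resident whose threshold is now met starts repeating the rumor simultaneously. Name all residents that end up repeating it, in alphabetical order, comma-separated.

Round 1 — Dee, Nia start repeating the rumor (initial).
Round 2 — checking thresholds:
  Ivy: 2 of 4 neighbours < 3, not yet.
  Lee: 1 of 2 neighbours < 2, not yet.
  Omar: 1 of 2 neighbours ≥ 1, starts repeating the rumor.
  Pia: 1 of 3 neighbours < 3, not yet.
Round 3 — no new spreads; cascade stops.

Dee, Nia, Omar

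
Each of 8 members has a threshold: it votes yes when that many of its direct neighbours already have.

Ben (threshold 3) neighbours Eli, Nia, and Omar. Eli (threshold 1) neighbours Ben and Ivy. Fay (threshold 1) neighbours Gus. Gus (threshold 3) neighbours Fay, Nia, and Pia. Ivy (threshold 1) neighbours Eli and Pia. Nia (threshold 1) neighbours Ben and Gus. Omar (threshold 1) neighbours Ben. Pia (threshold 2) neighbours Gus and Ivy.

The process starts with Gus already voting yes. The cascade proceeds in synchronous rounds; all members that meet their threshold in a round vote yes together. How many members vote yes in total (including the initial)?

3

Round 1 — Gus votes yes (initial).
Round 2 — checking thresholds:
  Fay: 1 of 1 neighbours ≥ 1, votes yes.
  Nia: 1 of 2 neighbours ≥ 1, votes yes.
  Pia: 1 of 2 neighbours < 2, not yet.
Round 3 — no new yes votes; cascade stops.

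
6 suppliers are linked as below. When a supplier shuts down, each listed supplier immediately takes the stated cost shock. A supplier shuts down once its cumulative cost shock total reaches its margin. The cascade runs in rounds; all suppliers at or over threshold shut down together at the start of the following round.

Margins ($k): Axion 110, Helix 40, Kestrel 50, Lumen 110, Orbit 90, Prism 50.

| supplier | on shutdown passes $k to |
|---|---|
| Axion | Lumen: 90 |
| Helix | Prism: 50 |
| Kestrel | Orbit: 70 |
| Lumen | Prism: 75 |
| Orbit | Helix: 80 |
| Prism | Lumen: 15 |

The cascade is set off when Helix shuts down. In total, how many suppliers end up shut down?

Round 1 — Helix shuts down (initial).
  Prism: +50 → 50 ≥ 50
Round 2 — Prism shuts down.
  Lumen: +15 → 15 < 110
No further shutdowns.

2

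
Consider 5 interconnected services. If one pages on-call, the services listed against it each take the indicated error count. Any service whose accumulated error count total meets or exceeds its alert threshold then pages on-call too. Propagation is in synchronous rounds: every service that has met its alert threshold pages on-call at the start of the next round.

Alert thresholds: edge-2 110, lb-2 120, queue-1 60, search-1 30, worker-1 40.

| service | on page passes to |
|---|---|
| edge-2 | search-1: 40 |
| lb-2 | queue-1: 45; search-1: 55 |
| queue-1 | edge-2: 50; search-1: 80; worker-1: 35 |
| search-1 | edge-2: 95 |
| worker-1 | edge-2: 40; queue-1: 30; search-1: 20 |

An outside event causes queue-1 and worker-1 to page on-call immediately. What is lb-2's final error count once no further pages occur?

0

Round 1 — queue-1, worker-1 page on-call (initial).
  edge-2: +50+40 → 90 < 110
  search-1: +80+20 → 100 ≥ 30
Round 2 — search-1 pages on-call.
  edge-2: +95 → 185 ≥ 110
Round 3 — edge-2 pages on-call.
No further pages.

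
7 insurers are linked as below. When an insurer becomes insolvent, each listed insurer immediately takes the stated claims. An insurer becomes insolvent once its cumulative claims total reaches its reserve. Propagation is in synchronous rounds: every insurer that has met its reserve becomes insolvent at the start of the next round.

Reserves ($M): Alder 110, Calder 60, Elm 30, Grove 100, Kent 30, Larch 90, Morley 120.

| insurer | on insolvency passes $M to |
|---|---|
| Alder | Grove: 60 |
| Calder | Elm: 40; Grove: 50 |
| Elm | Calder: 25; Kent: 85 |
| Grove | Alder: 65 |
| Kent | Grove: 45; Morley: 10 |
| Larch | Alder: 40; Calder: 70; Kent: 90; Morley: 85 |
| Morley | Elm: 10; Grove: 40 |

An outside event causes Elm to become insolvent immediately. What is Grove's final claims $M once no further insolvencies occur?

Round 1 — Elm becomes insolvent (initial).
  Calder: +25 → 25 < 60
  Kent: +85 → 85 ≥ 30
Round 2 — Kent becomes insolvent.
  Grove: +45 → 45 < 100
  Morley: +10 → 10 < 120
No further insolvencies.

45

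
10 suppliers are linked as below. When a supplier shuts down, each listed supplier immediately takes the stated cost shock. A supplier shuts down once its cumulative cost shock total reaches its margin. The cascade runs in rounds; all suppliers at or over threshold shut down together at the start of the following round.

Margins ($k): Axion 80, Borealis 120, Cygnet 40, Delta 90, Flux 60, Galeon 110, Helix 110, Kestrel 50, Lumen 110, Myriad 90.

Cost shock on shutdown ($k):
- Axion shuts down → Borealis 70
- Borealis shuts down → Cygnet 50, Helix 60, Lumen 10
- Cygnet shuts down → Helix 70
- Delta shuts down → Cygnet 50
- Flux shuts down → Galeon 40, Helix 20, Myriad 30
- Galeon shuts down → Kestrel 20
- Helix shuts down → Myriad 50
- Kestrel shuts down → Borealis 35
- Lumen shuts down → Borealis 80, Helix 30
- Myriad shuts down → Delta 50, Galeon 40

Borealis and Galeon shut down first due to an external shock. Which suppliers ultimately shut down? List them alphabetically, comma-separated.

Round 1 — Borealis, Galeon shut down (initial).
  Cygnet: +50 → 50 ≥ 40
  Helix: +60 → 60 < 110
  Kestrel: +20 → 20 < 50
  Lumen: +10 → 10 < 110
Round 2 — Cygnet shuts down.
  Helix: +70 → 130 ≥ 110
Round 3 — Helix shuts down.
  Myriad: +50 → 50 < 90
No further shutdowns.

Borealis, Cygnet, Galeon, Helix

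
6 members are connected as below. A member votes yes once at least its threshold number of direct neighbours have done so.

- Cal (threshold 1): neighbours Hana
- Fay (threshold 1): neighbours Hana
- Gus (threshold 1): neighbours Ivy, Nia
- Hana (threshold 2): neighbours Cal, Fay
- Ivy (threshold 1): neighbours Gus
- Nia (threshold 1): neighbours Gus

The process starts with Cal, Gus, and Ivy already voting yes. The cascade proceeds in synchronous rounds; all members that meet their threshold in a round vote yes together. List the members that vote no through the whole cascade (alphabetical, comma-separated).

Round 1 — Cal, Gus, Ivy vote yes (initial).
Round 2 — checking thresholds:
  Hana: 1 of 2 neighbours < 2, not yet.
  Nia: 1 of 1 neighbours ≥ 1, votes yes.
Round 3 — no new yes votes; cascade stops.

Fay, Hana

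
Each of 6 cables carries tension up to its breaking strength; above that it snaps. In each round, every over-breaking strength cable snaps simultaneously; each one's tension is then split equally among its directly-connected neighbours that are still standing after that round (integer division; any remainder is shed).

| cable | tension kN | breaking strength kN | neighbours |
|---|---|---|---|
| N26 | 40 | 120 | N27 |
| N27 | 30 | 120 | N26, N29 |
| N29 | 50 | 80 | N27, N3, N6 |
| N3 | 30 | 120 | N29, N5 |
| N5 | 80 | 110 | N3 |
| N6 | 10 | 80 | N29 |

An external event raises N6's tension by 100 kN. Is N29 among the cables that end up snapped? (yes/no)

Round 1 — N6 at 110 > 80. N6 snaps.
  N6 sheds 110 kN to N29: 110 each.
    N29: 50+110 = 160 > 80
Round 2 — N29 snaps.
  N29 sheds 160 kN to N27, N3: 80 each.
    N27: 30+80 = 110 ≤ 120
    N3: 30+80 = 110 ≤ 120
No further breaks.

yes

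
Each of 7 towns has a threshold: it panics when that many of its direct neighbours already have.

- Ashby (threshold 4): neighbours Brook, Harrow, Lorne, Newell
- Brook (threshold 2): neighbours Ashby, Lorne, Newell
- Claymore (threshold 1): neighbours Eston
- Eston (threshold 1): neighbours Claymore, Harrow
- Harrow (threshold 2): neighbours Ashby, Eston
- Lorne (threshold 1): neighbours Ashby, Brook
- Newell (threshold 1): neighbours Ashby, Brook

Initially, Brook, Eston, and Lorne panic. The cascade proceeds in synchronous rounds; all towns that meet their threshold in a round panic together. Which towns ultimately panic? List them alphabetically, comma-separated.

Round 1 — Brook, Eston, Lorne panic (initial).
Round 2 — checking thresholds:
  Ashby: 2 of 4 neighbours < 4, holds.
  Claymore: 1 of 1 neighbours ≥ 1, panics.
  Harrow: 1 of 2 neighbours < 2, holds.
  Newell: 1 of 2 neighbours ≥ 1, panics.
Round 3 — no new panics; cascade stops.

Brook, Claymore, Eston, Lorne, Newell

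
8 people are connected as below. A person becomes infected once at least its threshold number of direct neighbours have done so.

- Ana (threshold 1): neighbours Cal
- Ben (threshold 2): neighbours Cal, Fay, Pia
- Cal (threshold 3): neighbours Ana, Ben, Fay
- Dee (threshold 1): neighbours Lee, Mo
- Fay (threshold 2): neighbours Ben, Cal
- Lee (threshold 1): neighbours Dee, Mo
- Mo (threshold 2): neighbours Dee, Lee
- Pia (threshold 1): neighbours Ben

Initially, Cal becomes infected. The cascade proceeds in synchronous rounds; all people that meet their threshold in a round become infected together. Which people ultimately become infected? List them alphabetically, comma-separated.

Ana, Cal

Round 1 — Cal becomes infected (initial).
Round 2 — checking thresholds:
  Ana: 1 of 1 neighbours ≥ 1, becomes infected.
  Ben: 1 of 3 neighbours < 2, below threshold.
  Fay: 1 of 2 neighbours < 2, below threshold.
Round 3 — no new infections; cascade stops.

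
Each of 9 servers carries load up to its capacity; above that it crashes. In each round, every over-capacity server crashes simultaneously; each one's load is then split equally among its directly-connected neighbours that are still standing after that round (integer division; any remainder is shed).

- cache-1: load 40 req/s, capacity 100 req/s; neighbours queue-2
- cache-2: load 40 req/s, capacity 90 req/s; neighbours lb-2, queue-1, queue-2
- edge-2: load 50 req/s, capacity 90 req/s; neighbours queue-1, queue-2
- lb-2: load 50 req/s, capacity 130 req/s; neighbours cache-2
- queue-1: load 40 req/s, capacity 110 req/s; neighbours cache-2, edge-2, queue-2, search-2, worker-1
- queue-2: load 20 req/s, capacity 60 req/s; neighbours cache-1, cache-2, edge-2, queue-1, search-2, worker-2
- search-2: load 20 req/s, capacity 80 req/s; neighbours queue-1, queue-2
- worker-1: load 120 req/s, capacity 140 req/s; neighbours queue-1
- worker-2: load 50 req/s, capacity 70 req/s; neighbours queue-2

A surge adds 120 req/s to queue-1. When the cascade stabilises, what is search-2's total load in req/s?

52

Round 1 — queue-1 at 160 > 110. queue-1 crashes.
  queue-1 sheds 160 req/s to cache-2, edge-2, queue-2, search-2, worker-1: 32 each.
    cache-2: 40+32 = 72 ≤ 90
    edge-2: 50+32 = 82 ≤ 90
    queue-2: 20+32 = 52 ≤ 60
    search-2: 20+32 = 52 ≤ 80
    worker-1: 120+32 = 152 > 140
Round 2 — worker-1 crashes.
  worker-1 sheds 152 req/s: no online neighbours, lost.
No further crashes.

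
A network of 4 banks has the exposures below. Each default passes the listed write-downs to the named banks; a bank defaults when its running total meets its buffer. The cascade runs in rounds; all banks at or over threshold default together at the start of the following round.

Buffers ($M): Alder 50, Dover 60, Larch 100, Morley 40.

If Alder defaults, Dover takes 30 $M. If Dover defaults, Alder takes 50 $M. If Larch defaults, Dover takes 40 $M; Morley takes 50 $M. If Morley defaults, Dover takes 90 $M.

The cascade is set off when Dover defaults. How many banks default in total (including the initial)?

Round 1 — Dover defaults (initial).
  Alder: +50 → 50 ≥ 50
Round 2 — Alder defaults.
No further defaults.

2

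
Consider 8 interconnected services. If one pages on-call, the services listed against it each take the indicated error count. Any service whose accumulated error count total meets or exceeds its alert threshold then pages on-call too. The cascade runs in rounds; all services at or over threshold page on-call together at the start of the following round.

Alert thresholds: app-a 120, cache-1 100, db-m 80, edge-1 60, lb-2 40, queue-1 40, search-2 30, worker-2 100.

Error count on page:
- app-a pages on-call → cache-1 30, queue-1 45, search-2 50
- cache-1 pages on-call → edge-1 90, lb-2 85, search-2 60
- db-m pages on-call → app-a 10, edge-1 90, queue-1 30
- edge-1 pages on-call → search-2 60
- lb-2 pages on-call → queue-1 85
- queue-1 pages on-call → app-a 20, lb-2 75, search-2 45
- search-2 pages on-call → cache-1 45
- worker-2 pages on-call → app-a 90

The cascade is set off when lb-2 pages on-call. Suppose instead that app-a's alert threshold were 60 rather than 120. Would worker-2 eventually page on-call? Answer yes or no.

With app-a's alert threshold at 60:
Round 1 — lb-2 pages on-call (initial).
  queue-1: +85 → 85 ≥ 40
Round 2 — queue-1 pages on-call.
  app-a: +20 → 20 < 60
  search-2: +45 → 45 ≥ 30
Round 3 — search-2 pages on-call.
  cache-1: +45 → 45 < 100
No further pages.

no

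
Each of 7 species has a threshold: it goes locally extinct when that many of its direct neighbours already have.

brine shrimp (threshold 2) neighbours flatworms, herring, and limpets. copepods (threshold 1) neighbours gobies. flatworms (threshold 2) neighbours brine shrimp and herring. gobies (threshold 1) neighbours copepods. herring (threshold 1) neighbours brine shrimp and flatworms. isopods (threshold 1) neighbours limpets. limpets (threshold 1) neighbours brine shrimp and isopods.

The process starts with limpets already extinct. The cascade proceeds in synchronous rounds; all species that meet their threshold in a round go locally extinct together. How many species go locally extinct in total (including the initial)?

2

Round 1 — limpets goes locally extinct (initial).
Round 2 — checking thresholds:
  brine shrimp: 1 of 3 neighbours < 2, below threshold.
  isopods: 1 of 1 neighbours ≥ 1, goes locally extinct.
Round 3 — no new extinctions; cascade stops.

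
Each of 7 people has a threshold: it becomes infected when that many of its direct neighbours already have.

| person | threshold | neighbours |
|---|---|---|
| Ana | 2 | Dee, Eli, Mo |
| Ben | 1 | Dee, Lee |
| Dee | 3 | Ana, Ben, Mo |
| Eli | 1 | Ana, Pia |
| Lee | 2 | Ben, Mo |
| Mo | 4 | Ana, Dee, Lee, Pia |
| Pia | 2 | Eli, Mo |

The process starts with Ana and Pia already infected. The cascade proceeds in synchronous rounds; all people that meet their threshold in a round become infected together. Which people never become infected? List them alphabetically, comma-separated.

Ben, Dee, Lee, Mo

Round 1 — Ana, Pia become infected (initial).
Round 2 — checking thresholds:
  Dee: 1 of 3 neighbours < 3, holds.
  Eli: 2 of 2 neighbours ≥ 1, becomes infected.
  Mo: 2 of 4 neighbours < 4, holds.
Round 3 — no new infections; cascade stops.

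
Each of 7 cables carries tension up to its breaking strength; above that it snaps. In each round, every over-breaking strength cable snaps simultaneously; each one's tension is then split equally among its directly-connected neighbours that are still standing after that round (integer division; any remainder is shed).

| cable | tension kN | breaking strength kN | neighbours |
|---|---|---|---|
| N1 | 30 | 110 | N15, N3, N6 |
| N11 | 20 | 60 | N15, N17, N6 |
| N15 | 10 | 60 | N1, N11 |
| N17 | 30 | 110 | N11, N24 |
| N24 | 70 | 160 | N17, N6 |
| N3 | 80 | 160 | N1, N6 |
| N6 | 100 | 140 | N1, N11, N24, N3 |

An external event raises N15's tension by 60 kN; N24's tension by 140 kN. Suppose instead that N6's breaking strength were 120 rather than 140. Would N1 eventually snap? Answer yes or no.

yes

With N6's breaking strength at 120:
Round 1 — N15 at 70 > 60; N24 at 210 > 160. N15, N24 snap.
  N15 sheds 70 kN to N1, N11: 35 each.
    N1: 30+35 = 65 ≤ 110
    N11: 20+35 = 55 ≤ 60
  N24 sheds 210 kN to N17, N6: 105 each.
    N17: 30+105 = 135 > 110
    N6: 100+105 = 205 > 120
Round 2 — N17, N6 snap.
  N17 sheds 135 kN to N11: 135 each.
    N11: 55+135 = 190 > 60
  N6 sheds 205 kN to N1, N11, N3: 68 each (1 lost).
    N1: 65+68 = 133 > 110
    N11: 190+68 = 258 > 60
    N3: 80+68 = 148 ≤ 160
Round 3 — N1, N11 snap.
  N1 sheds 133 kN to N3: 133 each.
    N3: 148+133 = 281 > 160
  N11 sheds 258 kN: no online neighbours, lost.
Round 4 — N3 snaps.
  N3 sheds 281 kN: no online neighbours, lost.
No further breaks.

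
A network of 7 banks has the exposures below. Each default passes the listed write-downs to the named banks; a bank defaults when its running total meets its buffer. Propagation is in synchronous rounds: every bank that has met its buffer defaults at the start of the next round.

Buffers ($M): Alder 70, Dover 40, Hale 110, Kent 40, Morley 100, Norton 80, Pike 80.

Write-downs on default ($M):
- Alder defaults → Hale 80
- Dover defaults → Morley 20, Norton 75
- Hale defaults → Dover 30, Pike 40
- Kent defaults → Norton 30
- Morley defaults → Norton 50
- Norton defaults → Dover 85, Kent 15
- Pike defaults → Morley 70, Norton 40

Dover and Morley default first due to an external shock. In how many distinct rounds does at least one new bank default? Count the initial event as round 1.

Round 1 — Dover, Morley default (initial).
  Norton: +75+50 → 125 ≥ 80
Round 2 — Norton defaults.
  Kent: +15 → 15 < 40
No further defaults.

2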